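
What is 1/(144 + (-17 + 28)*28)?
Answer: 1/452 ≈ 0.0022124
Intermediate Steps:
1/(144 + (-17 + 28)*28) = 1/(144 + 11*28) = 1/(144 + 308) = 1/452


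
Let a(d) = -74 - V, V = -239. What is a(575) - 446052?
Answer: -445887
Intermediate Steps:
a(d) = 165 (a(d) = -74 - 1*(-239) = -74 + 239 = 165)
a(575) - 446052 = 165 - 446052 = -445887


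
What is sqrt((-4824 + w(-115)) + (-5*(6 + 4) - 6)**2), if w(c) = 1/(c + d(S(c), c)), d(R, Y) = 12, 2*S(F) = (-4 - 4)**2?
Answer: I*sqrt(17908095)/103 ≈ 41.085*I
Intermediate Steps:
S(F) = 32 (S(F) = (-4 - 4)**2/2 = (1/2)*(-8)**2 = (1/2)*64 = 32)
w(c) = 1/(12 + c) (w(c) = 1/(c + 12) = 1/(12 + c))
sqrt((-4824 + w(-115)) + (-5*(6 + 4) - 6)**2) = sqrt((-4824 + 1/(12 - 115)) + (-5*(6 + 4) - 6)**2) = sqrt((-4824 + 1/(-103)) + (-5*10 - 6)**2) = sqrt((-4824 - 1/103) + (-50 - 6)**2) = sqrt(-496873/103 + (-56)**2) = sqrt(-496873/103 + 3136) = sqrt(-173865/103) = I*sqrt(17908095)/103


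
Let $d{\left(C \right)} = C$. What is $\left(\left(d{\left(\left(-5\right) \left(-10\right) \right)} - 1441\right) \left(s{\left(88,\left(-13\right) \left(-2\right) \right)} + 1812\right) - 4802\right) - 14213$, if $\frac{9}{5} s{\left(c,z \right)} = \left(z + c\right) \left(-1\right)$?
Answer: $- \frac{7354231}{3} \approx -2.4514 \cdot 10^{6}$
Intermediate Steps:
$s{\left(c,z \right)} = - \frac{5 c}{9} - \frac{5 z}{9}$ ($s{\left(c,z \right)} = \frac{5 \left(z + c\right) \left(-1\right)}{9} = \frac{5 \left(c + z\right) \left(-1\right)}{9} = \frac{5 \left(- c - z\right)}{9} = - \frac{5 c}{9} - \frac{5 z}{9}$)
$\left(\left(d{\left(\left(-5\right) \left(-10\right) \right)} - 1441\right) \left(s{\left(88,\left(-13\right) \left(-2\right) \right)} + 1812\right) - 4802\right) - 14213 = \left(\left(\left(-5\right) \left(-10\right) - 1441\right) \left(\left(\left(- \frac{5}{9}\right) 88 - \frac{5 \left(\left(-13\right) \left(-2\right)\right)}{9}\right) + 1812\right) - 4802\right) - 14213 = \left(\left(50 - 1441\right) \left(\left(- \frac{440}{9} - \frac{130}{9}\right) + 1812\right) - 4802\right) - 14213 = \left(- 1391 \left(\left(- \frac{440}{9} - \frac{130}{9}\right) + 1812\right) - 4802\right) - 14213 = \left(- 1391 \left(- \frac{190}{3} + 1812\right) - 4802\right) - 14213 = \left(\left(-1391\right) \frac{5246}{3} - 4802\right) - 14213 = \left(- \frac{7297186}{3} - 4802\right) - 14213 = - \frac{7311592}{3} - 14213 = - \frac{7354231}{3}$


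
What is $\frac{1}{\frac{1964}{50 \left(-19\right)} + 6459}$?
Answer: $\frac{475}{3067043} \approx 0.00015487$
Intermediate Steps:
$\frac{1}{\frac{1964}{50 \left(-19\right)} + 6459} = \frac{1}{\frac{1964}{-950} + 6459} = \frac{1}{1964 \left(- \frac{1}{950}\right) + 6459} = \frac{1}{- \frac{982}{475} + 6459} = \frac{1}{\frac{3067043}{475}} = \frac{475}{3067043}$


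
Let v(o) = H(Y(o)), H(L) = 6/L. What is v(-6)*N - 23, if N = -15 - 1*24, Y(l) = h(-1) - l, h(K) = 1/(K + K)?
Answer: -721/11 ≈ -65.545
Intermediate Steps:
h(K) = 1/(2*K)
Y(l) = -1/2 - l (Y(l) = (1/2)/(-1) - l = (1/2)*(-1) - l = -1/2 - l)
v(o) = 6/(-1/2 - o)
N = -39 (N = -15 - 24 = -39)
v(-6)*N - 23 = -12/(1 + 2*(-6))*(-39) - 23 = -12/(1 - 12)*(-39) - 23 = -12/(-11)*(-39) - 23 = -12*(-1/11)*(-39) - 23 = (12/11)*(-39) - 23 = -468/11 - 23 = -721/11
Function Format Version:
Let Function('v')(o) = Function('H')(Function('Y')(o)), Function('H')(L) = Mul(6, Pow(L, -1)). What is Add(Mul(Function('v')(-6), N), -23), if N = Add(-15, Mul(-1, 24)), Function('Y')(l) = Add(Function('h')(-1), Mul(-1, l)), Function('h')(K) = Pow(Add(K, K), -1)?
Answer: Rational(-721, 11) ≈ -65.545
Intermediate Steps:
Function('h')(K) = Mul(Rational(1, 2), Pow(K, -1)) (Function('h')(K) = Pow(Mul(2, K), -1) = Mul(Rational(1, 2), Pow(K, -1)))
Function('Y')(l) = Add(Rational(-1, 2), Mul(-1, l)) (Function('Y')(l) = Add(Mul(Rational(1, 2), Pow(-1, -1)), Mul(-1, l)) = Add(Mul(Rational(1, 2), -1), Mul(-1, l)) = Add(Rational(-1, 2), Mul(-1, l)))
Function('v')(o) = Mul(6, Pow(Add(Rational(-1, 2), Mul(-1, o)), -1))
N = -39 (N = Add(-15, -24) = -39)
Add(Mul(Function('v')(-6), N), -23) = Add(Mul(Mul(-12, Pow(Add(1, Mul(2, -6)), -1)), -39), -23) = Add(Mul(Mul(-12, Pow(Add(1, -12), -1)), -39), -23) = Add(Mul(Mul(-12, Pow(-11, -1)), -39), -23) = Add(Mul(Mul(-12, Rational(-1, 11)), -39), -23) = Add(Mul(Rational(12, 11), -39), -23) = Add(Rational(-468, 11), -23) = Rational(-721, 11)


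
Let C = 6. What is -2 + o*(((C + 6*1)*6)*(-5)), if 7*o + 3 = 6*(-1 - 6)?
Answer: 16186/7 ≈ 2312.3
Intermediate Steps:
o = -45/7 (o = -3/7 + (6*(-1 - 6))/7 = -3/7 + (6*(-7))/7 = -3/7 + (⅐)*(-42) = -3/7 - 6 = -45/7 ≈ -6.4286)
-2 + o*(((C + 6*1)*6)*(-5)) = -2 - 45*(6 + 6*1)*6*(-5)/7 = -2 - 45*(6 + 6)*6*(-5)/7 = -2 - 45*12*6*(-5)/7 = -2 - 3240*(-5)/7 = -2 - 45/7*(-360) = -2 + 16200/7 = 16186/7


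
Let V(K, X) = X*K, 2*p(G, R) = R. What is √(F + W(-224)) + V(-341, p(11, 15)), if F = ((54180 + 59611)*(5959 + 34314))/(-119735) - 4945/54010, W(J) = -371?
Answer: -5115/2 + I*√534264733734238168970/117579770 ≈ -2557.5 + 196.58*I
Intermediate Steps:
p(G, R) = R/2
V(K, X) = K*X
F = -4500227019291/117579770 (F = (113791*40273)*(-1/119735) - 4945*1/54010 = 4582704943*(-1/119735) - 989/10802 = -4582704943/119735 - 989/10802 = -4500227019291/117579770 ≈ -38274.)
√(F + W(-224)) + V(-341, p(11, 15)) = √(-4500227019291/117579770 - 371) - 341*15/2 = √(-4543849113961/117579770) - 341*15/2 = I*√534264733734238168970/117579770 - 5115/2 = -5115/2 + I*√534264733734238168970/117579770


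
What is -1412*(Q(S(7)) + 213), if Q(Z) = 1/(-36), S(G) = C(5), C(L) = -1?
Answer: -2706451/9 ≈ -3.0072e+5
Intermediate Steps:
S(G) = -1
Q(Z) = -1/36
-1412*(Q(S(7)) + 213) = -1412*(-1/36 + 213) = -1412*7667/36 = -2706451/9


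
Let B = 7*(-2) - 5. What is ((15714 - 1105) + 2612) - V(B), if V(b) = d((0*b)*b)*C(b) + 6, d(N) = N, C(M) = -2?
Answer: 17215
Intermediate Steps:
B = -19 (B = -14 - 5 = -19)
V(b) = 6 (V(b) = ((0*b)*b)*(-2) + 6 = (0*b)*(-2) + 6 = 0*(-2) + 6 = 0 + 6 = 6)
((15714 - 1105) + 2612) - V(B) = ((15714 - 1105) + 2612) - 1*6 = (14609 + 2612) - 6 = 17221 - 6 = 17215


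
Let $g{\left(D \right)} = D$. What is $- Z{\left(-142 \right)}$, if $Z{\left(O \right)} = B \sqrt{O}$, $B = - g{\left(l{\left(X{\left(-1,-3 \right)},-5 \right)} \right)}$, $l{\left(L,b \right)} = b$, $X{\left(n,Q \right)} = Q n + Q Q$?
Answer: $- 5 i \sqrt{142} \approx - 59.582 i$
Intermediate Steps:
$X{\left(n,Q \right)} = Q^{2} + Q n$ ($X{\left(n,Q \right)} = Q n + Q^{2} = Q^{2} + Q n$)
$B = 5$ ($B = \left(-1\right) \left(-5\right) = 5$)
$Z{\left(O \right)} = 5 \sqrt{O}$
$- Z{\left(-142 \right)} = - 5 \sqrt{-142} = - 5 i \sqrt{142}$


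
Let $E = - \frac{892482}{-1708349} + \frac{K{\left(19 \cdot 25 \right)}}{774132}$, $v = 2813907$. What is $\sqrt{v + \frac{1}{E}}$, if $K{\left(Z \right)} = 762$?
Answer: $\frac{\sqrt{37451698965528361947728056909}}{115366772927} \approx 1677.5$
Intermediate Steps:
$E = \frac{115366772927}{220414604678}$ ($E = - \frac{892482}{-1708349} + \frac{762}{774132} = \left(-892482\right) \left(- \frac{1}{1708349}\right) + 762 \cdot \frac{1}{774132} = \frac{892482}{1708349} + \frac{127}{129022} = \frac{115366772927}{220414604678} \approx 0.52341$)
$\sqrt{v + \frac{1}{E}} = \sqrt{2813907 + \frac{1}{\frac{115366772927}{220414604678}}} = \sqrt{2813907 + \frac{220414604678}{115366772927}} = \sqrt{\frac{324631590321300467}{115366772927}} = \frac{\sqrt{37451698965528361947728056909}}{115366772927}$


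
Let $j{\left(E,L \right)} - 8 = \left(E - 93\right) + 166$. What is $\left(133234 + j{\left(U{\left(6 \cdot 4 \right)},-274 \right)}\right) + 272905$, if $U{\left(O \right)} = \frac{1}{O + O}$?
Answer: $\frac{19498561}{48} \approx 4.0622 \cdot 10^{5}$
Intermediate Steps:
$U{\left(O \right)} = \frac{1}{2 O}$
$j{\left(E,L \right)} = 81 + E$ ($j{\left(E,L \right)} = 8 + \left(\left(E - 93\right) + 166\right) = 8 + \left(\left(-93 + E\right) + 166\right) = 8 + \left(73 + E\right) = 81 + E$)
$\left(133234 + j{\left(U{\left(6 \cdot 4 \right)},-274 \right)}\right) + 272905 = \left(133234 + \left(81 + \frac{1}{2 \cdot 6 \cdot 4}\right)\right) + 272905 = \left(133234 + \left(81 + \frac{1}{2 \cdot 24}\right)\right) + 272905 = \left(133234 + \left(81 + \frac{1}{2} \cdot \frac{1}{24}\right)\right) + 272905 = \left(133234 + \left(81 + \frac{1}{48}\right)\right) + 272905 = \left(133234 + \frac{3889}{48}\right) + 272905 = \frac{6399121}{48} + 272905 = \frac{19498561}{48}$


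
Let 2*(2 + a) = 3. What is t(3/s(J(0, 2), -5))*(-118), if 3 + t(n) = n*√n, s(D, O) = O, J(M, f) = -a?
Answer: 354 + 354*I*√15/25 ≈ 354.0 + 54.841*I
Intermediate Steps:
a = -½ (a = -2 + (½)*3 = -2 + 3/2 = -½ ≈ -0.50000)
J(M, f) = ½ (J(M, f) = -1*(-½) = ½)
t(n) = -3 + n^(3/2) (t(n) = -3 + n*√n = -3 + n^(3/2))
t(3/s(J(0, 2), -5))*(-118) = (-3 + (3/(-5))^(3/2))*(-118) = (-3 + (3*(-⅕))^(3/2))*(-118) = (-3 + (-⅗)^(3/2))*(-118) = (-3 - 3*I*√15/25)*(-118) = 354 + 354*I*√15/25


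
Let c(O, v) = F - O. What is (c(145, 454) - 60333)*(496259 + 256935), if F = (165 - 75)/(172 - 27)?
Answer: -1320984777736/29 ≈ -4.5551e+10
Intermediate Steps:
F = 18/29 (F = 90/145 = 90*(1/145) = 18/29 ≈ 0.62069)
c(O, v) = 18/29 - O
(c(145, 454) - 60333)*(496259 + 256935) = ((18/29 - 1*145) - 60333)*(496259 + 256935) = ((18/29 - 145) - 60333)*753194 = (-4187/29 - 60333)*753194 = -1753844/29*753194 = -1320984777736/29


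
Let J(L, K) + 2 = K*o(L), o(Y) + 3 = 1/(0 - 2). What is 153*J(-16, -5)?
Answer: 4743/2 ≈ 2371.5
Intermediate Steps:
o(Y) = -7/2 (o(Y) = -3 + 1/(0 - 2) = -3 + 1/(-2) = -3 - ½ = -7/2)
J(L, K) = -2 - 7*K/2 (J(L, K) = -2 + K*(-7/2) = -2 - 7*K/2)
153*J(-16, -5) = 153*(-2 - 7/2*(-5)) = 153*(-2 + 35/2) = 153*(31/2) = 4743/2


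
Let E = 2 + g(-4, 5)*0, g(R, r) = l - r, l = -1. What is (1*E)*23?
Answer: 46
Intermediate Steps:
g(R, r) = -1 - r
E = 2 (E = 2 + (-1 - 1*5)*0 = 2 + (-1 - 5)*0 = 2 - 6*0 = 2 + 0 = 2)
(1*E)*23 = (1*2)*23 = 2*23 = 46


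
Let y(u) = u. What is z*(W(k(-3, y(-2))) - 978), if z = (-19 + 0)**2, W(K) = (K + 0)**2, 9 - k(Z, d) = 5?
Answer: -347282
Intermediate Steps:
k(Z, d) = 4 (k(Z, d) = 9 - 1*5 = 9 - 5 = 4)
W(K) = K**2
z = 361 (z = (-19)**2 = 361)
z*(W(k(-3, y(-2))) - 978) = 361*(4**2 - 978) = 361*(16 - 978) = 361*(-962) = -347282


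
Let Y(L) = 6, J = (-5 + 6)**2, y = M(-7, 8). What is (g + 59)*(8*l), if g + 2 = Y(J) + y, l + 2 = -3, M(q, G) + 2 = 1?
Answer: -2480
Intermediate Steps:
M(q, G) = -1 (M(q, G) = -2 + 1 = -1)
l = -5 (l = -2 - 3 = -5)
y = -1
J = 1 (J = 1**2 = 1)
g = 3 (g = -2 + (6 - 1) = -2 + 5 = 3)
(g + 59)*(8*l) = (3 + 59)*(8*(-5)) = 62*(-40) = -2480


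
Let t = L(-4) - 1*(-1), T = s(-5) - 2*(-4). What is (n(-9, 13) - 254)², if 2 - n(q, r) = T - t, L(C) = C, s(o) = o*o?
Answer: 82944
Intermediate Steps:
s(o) = o²
T = 33 (T = (-5)² - 2*(-4) = 25 + 8 = 33)
t = -3 (t = -4 - 1*(-1) = -4 + 1 = -3)
n(q, r) = -34 (n(q, r) = 2 - (33 - 1*(-3)) = 2 - (33 + 3) = 2 - 1*36 = 2 - 36 = -34)
(n(-9, 13) - 254)² = (-34 - 254)² = (-288)² = 82944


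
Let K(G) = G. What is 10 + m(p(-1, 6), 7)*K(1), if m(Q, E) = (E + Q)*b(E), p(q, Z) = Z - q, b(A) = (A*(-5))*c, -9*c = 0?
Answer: 10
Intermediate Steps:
c = 0 (c = -⅑*0 = 0)
b(A) = 0 (b(A) = (A*(-5))*0 = -5*A*0 = 0)
m(Q, E) = 0 (m(Q, E) = (E + Q)*0 = 0)
10 + m(p(-1, 6), 7)*K(1) = 10 + 0*1 = 10 + 0 = 10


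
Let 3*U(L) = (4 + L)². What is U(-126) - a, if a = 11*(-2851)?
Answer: 108967/3 ≈ 36322.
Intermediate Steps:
a = -31361
U(L) = (4 + L)²/3
U(-126) - a = (4 - 126)²/3 - 1*(-31361) = (⅓)*(-122)² + 31361 = (⅓)*14884 + 31361 = 14884/3 + 31361 = 108967/3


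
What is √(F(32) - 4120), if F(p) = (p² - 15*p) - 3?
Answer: I*√3579 ≈ 59.825*I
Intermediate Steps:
F(p) = -3 + p² - 15*p
√(F(32) - 4120) = √((-3 + 32² - 15*32) - 4120) = √((-3 + 1024 - 480) - 4120) = √(541 - 4120) = √(-3579) = I*√3579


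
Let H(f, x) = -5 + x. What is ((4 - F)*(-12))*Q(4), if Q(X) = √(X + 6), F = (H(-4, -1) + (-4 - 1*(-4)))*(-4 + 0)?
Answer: 240*√10 ≈ 758.95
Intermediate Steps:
F = 24 (F = ((-5 - 1) + (-4 - 1*(-4)))*(-4 + 0) = (-6 + (-4 + 4))*(-4) = (-6 + 0)*(-4) = -6*(-4) = 24)
Q(X) = √(6 + X)
((4 - F)*(-12))*Q(4) = ((4 - 1*24)*(-12))*√(6 + 4) = ((4 - 24)*(-12))*√10 = (-20*(-12))*√10 = 240*√10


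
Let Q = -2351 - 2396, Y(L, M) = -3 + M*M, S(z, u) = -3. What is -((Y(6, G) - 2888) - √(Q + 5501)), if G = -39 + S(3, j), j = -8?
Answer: 1127 + √754 ≈ 1154.5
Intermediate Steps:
G = -42 (G = -39 - 3 = -42)
Y(L, M) = -3 + M²
Q = -4747
-((Y(6, G) - 2888) - √(Q + 5501)) = -(((-3 + (-42)²) - 2888) - √(-4747 + 5501)) = -(((-3 + 1764) - 2888) - √754) = -((1761 - 2888) - √754) = -(-1127 - √754) = 1127 + √754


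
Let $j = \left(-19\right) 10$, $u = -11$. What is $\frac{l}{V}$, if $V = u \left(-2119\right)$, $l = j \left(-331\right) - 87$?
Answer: $\frac{4831}{1793} \approx 2.6944$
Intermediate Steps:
$j = -190$
$l = 62803$ ($l = \left(-190\right) \left(-331\right) - 87 = 62890 - 87 = 62803$)
$V = 23309$ ($V = \left(-11\right) \left(-2119\right) = 23309$)
$\frac{l}{V} = \frac{62803}{23309} = 62803 \cdot \frac{1}{23309} = \frac{4831}{1793}$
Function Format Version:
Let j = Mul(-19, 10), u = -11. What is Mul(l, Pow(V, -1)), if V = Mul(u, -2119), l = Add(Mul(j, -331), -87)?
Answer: Rational(4831, 1793) ≈ 2.6944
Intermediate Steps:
j = -190
l = 62803 (l = Add(Mul(-190, -331), -87) = Add(62890, -87) = 62803)
V = 23309 (V = Mul(-11, -2119) = 23309)
Mul(l, Pow(V, -1)) = Mul(62803, Pow(23309, -1)) = Mul(62803, Rational(1, 23309)) = Rational(4831, 1793)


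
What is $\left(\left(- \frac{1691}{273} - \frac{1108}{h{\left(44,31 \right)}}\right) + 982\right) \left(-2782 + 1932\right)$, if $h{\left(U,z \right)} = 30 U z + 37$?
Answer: $- \frac{1324838843050}{1597323} \approx -8.2941 \cdot 10^{5}$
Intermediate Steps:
$h{\left(U,z \right)} = 37 + 30 U z$ ($h{\left(U,z \right)} = 30 U z + 37 = 37 + 30 U z$)
$\left(\left(- \frac{1691}{273} - \frac{1108}{h{\left(44,31 \right)}}\right) + 982\right) \left(-2782 + 1932\right) = \left(\left(- \frac{1691}{273} - \frac{1108}{37 + 30 \cdot 44 \cdot 31}\right) + 982\right) \left(-2782 + 1932\right) = \left(\left(\left(-1691\right) \frac{1}{273} - \frac{1108}{37 + 40920}\right) + 982\right) \left(-850\right) = \left(\left(- \frac{1691}{273} - \frac{1108}{40957}\right) + 982\right) \left(-850\right) = \left(- \frac{9937253}{1597323} + 982\right) \left(-850\right) = \frac{1558633933}{1597323} \left(-850\right) = - \frac{1324838843050}{1597323}$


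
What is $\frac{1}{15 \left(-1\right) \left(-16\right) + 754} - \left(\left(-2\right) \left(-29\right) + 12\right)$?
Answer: $- \frac{69579}{994} \approx -69.999$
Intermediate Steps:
$\frac{1}{15 \left(-1\right) \left(-16\right) + 754} - \left(\left(-2\right) \left(-29\right) + 12\right) = \frac{1}{\left(-15\right) \left(-16\right) + 754} - \left(58 + 12\right) = \frac{1}{240 + 754} - 70 = \frac{1}{994} - 70 = - \frac{69579}{994}$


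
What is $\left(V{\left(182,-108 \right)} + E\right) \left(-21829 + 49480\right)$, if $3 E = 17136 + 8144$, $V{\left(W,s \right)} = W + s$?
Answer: $235051934$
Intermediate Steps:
$E = \frac{25280}{3}$ ($E = \frac{17136 + 8144}{3} = \frac{1}{3} \cdot 25280 = \frac{25280}{3} \approx 8426.7$)
$\left(V{\left(182,-108 \right)} + E\right) \left(-21829 + 49480\right) = \left(\left(182 - 108\right) + \frac{25280}{3}\right) \left(-21829 + 49480\right) = \left(74 + \frac{25280}{3}\right) 27651 = \frac{25502}{3} \cdot 27651 = 235051934$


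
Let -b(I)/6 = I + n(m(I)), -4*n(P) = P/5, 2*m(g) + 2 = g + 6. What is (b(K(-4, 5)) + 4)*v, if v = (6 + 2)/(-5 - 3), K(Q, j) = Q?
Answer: -28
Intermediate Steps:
m(g) = 2 + g/2 (m(g) = -1 + (g + 6)/2 = -1 + (6 + g)/2 = -1 + (3 + g/2) = 2 + g/2)
n(P) = -P/20 (n(P) = -P/(4*5) = -P/20)
v = -1 (v = 8/(-8) = 8*(-⅛) = -1)
b(I) = ⅗ - 117*I/20 (b(I) = -6*(I - (2 + I/2)/20) = -6*(I + (-⅒ - I/40)) = -6*(-⅒ + 39*I/40) = ⅗ - 117*I/20)
(b(K(-4, 5)) + 4)*v = ((⅗ - 117/20*(-4)) + 4)*(-1) = ((⅗ + 117/5) + 4)*(-1) = (24 + 4)*(-1) = 28*(-1) = -28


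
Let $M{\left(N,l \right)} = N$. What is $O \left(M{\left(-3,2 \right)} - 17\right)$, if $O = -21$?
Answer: $420$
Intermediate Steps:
$O \left(M{\left(-3,2 \right)} - 17\right) = - 21 \left(-3 - 17\right) = \left(-21\right) \left(-20\right) = 420$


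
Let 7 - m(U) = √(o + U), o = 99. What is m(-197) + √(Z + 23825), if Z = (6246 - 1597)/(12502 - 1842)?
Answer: 7 + √676854432085/5330 - 7*I*√2 ≈ 161.35 - 9.8995*I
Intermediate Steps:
m(U) = 7 - √(99 + U)
Z = 4649/10660 ≈ 0.43612
m(-197) + √(Z + 23825) = (7 - √(99 - 197)) + √(4649/10660 + 23825) = (7 - √(-98)) + √(253979149/10660) = (7 - 7*I*√2) + √676854432085/5330 = 7 + √676854432085/5330 - 7*I*√2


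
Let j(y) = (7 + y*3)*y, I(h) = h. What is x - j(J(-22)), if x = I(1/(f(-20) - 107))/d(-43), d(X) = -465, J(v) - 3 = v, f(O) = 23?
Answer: -37106999/39060 ≈ -950.00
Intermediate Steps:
J(v) = 3 + v
j(y) = y*(7 + 3*y) (j(y) = (7 + 3*y)*y = y*(7 + 3*y))
x = 1/39060 (x = 1/((23 - 107)*(-465)) = -1/465/(-84) = -1/84*(-1/465) = 1/39060 ≈ 2.5602e-5)
x - j(J(-22)) = 1/39060 - (3 - 22)*(7 + 3*(3 - 22)) = 1/39060 - (-19)*(7 + 3*(-19)) = 1/39060 - (-19)*(7 - 57) = 1/39060 - (-19)*(-50) = 1/39060 - 1*950 = 1/39060 - 950 = -37106999/39060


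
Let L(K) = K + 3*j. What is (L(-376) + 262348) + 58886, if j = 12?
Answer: 320894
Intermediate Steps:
L(K) = 36 + K (L(K) = K + 3*12 = K + 36 = 36 + K)
(L(-376) + 262348) + 58886 = ((36 - 376) + 262348) + 58886 = (-340 + 262348) + 58886 = 262008 + 58886 = 320894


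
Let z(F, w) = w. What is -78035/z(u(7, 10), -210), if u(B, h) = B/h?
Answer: 15607/42 ≈ 371.60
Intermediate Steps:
-78035/z(u(7, 10), -210) = -78035/(-210) = -78035*(-1/210) = 15607/42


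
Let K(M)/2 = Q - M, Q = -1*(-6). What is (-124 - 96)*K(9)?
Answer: 1320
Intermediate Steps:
Q = 6
K(M) = 12 - 2*M (K(M) = 2*(6 - M) = 12 - 2*M)
(-124 - 96)*K(9) = (-124 - 96)*(12 - 2*9) = -220*(12 - 18) = -220*(-6) = 1320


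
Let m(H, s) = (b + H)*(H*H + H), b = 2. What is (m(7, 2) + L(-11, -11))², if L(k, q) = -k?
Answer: 265225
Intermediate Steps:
m(H, s) = (2 + H)*(H + H²) (m(H, s) = (2 + H)*(H*H + H) = (2 + H)*(H² + H) = (2 + H)*(H + H²))
(m(7, 2) + L(-11, -11))² = (7*(2 + 7² + 3*7) - 1*(-11))² = (7*(2 + 49 + 21) + 11)² = (7*72 + 11)² = (504 + 11)² = 515² = 265225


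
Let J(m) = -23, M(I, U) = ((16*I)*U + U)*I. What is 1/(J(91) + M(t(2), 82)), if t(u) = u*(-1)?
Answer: 1/5061 ≈ 0.00019759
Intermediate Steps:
t(u) = -u
M(I, U) = I*(U + 16*I*U) (M(I, U) = (16*I*U + U)*I = (U + 16*I*U)*I = I*(U + 16*I*U))
1/(J(91) + M(t(2), 82)) = 1/(-23 - 1*2*82*(1 + 16*(-1*2))) = 1/(-23 - 2*82*(1 + 16*(-2))) = 1/(-23 - 2*82*(1 - 32)) = 1/(-23 - 2*82*(-31)) = 1/(-23 + 5084) = 1/5061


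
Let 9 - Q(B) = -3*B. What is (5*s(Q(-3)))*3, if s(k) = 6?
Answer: 90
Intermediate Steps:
Q(B) = 9 + 3*B (Q(B) = 9 - (-3)*B = 9 + 3*B)
(5*s(Q(-3)))*3 = (5*6)*3 = 30*3 = 90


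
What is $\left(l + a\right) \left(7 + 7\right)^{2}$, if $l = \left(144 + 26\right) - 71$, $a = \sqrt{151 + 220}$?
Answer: $19404 + 196 \sqrt{371} \approx 23179.0$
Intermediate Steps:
$a = \sqrt{371} \approx 19.261$
$l = 99$ ($l = 170 - 71 = 99$)
$\left(l + a\right) \left(7 + 7\right)^{2} = \left(99 + \sqrt{371}\right) \left(7 + 7\right)^{2} = \left(99 + \sqrt{371}\right) 14^{2} = \left(99 + \sqrt{371}\right) 196 = 19404 + 196 \sqrt{371}$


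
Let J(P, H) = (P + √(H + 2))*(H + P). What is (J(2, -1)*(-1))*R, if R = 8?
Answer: -24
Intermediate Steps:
J(P, H) = (H + P)*(P + √(2 + H)) (J(P, H) = (P + √(2 + H))*(H + P) = (H + P)*(P + √(2 + H)))
(J(2, -1)*(-1))*R = ((2² - 1*2 - √(2 - 1) + 2*√(2 - 1))*(-1))*8 = ((4 - 2 - √1 + 2*√1)*(-1))*8 = ((4 - 2 - 1*1 + 2*1)*(-1))*8 = ((4 - 2 - 1 + 2)*(-1))*8 = (3*(-1))*8 = -3*8 = -24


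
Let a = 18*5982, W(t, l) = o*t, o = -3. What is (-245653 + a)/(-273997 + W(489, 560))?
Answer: 19711/39352 ≈ 0.50089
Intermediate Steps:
W(t, l) = -3*t
a = 107676
(-245653 + a)/(-273997 + W(489, 560)) = (-245653 + 107676)/(-273997 - 3*489) = -137977/(-273997 - 1467) = -137977/(-275464) = -137977*(-1/275464) = 19711/39352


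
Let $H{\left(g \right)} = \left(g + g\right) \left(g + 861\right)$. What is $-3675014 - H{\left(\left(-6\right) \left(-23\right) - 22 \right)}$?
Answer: $-3901678$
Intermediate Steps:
$H{\left(g \right)} = 2 g \left(861 + g\right)$
$-3675014 - H{\left(\left(-6\right) \left(-23\right) - 22 \right)} = -3675014 - 2 \left(\left(-6\right) \left(-23\right) - 22\right) \left(861 - -116\right) = -3675014 - 2 \left(138 - 22\right) \left(861 + \left(138 - 22\right)\right) = -3675014 - 2 \cdot 116 \left(861 + 116\right) = -3675014 - 2 \cdot 116 \cdot 977 = -3675014 - 226664 = -3901678$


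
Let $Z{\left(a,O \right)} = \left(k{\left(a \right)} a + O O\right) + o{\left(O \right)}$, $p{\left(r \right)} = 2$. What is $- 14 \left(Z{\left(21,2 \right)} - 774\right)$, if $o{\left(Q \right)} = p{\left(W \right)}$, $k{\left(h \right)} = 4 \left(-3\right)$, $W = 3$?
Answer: $14280$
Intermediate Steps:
$k{\left(h \right)} = -12$
$o{\left(Q \right)} = 2$
$Z{\left(a,O \right)} = 2 + O^{2} - 12 a$ ($Z{\left(a,O \right)} = \left(- 12 a + O O\right) + 2 = \left(- 12 a + O^{2}\right) + 2 = \left(O^{2} - 12 a\right) + 2 = 2 + O^{2} - 12 a$)
$- 14 \left(Z{\left(21,2 \right)} - 774\right) = - 14 \left(\left(2 + 2^{2} - 252\right) - 774\right) = - 14 \left(\left(2 + 4 - 252\right) - 774\right) = - 14 \left(-246 - 774\right) = \left(-14\right) \left(-1020\right) = 14280$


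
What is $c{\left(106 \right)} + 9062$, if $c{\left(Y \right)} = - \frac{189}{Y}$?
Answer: $\frac{960383}{106} \approx 9060.2$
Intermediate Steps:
$c{\left(106 \right)} + 9062 = - \frac{189}{106} + 9062 = \frac{960383}{106}$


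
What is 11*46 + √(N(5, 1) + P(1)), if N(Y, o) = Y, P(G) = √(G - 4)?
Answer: 506 + √(5 + I*√3) ≈ 508.27 + 0.38177*I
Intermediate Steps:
P(G) = √(-4 + G)
11*46 + √(N(5, 1) + P(1)) = 11*46 + √(5 + √(-4 + 1)) = 506 + √(5 + √(-3)) = 506 + √(5 + I*√3)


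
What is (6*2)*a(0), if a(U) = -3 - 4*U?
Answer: -36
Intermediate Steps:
(6*2)*a(0) = (6*2)*(-3 - 4*0) = 12*(-3 + 0) = 12*(-3) = -36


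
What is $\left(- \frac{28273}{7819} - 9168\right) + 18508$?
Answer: $\frac{10428741}{1117} \approx 9336.4$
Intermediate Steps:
$\left(- \frac{28273}{7819} - 9168\right) + 18508 = \left(\left(-28273\right) \frac{1}{7819} - 9168\right) + 18508 = \left(- \frac{4039}{1117} - 9168\right) + 18508 = - \frac{10244695}{1117} + 18508 = \frac{10428741}{1117}$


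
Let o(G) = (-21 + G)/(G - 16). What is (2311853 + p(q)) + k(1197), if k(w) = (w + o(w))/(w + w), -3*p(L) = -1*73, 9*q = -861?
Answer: 103752453423/44878 ≈ 2.3119e+6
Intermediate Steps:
o(G) = (-21 + G)/(-16 + G)
q = -287/3 (q = (⅑)*(-861) = -287/3 ≈ -95.667)
p(L) = 73/3 (p(L) = -(-1)*73/3 = -⅓*(-73) = 73/3)
k(w) = (w + (-21 + w)/(-16 + w))/(2*w) (k(w) = (w + (-21 + w)/(-16 + w))/(w + w) = (w + (-21 + w)/(-16 + w))/((2*w)) = (w + (-21 + w)/(-16 + w))*(1/(2*w)) = (w + (-21 + w)/(-16 + w))/(2*w))
(2311853 + p(q)) + k(1197) = (2311853 + 73/3) + (½)*(-21 + 1197 + 1197*(-16 + 1197))/(1197*(-16 + 1197)) = 6935632/3 + (½)*(1/1197)*(-21 + 1197 + 1197*1181)/1181 = 6935632/3 + (½)*(1/1197)*(1/1181)*(-21 + 1197 + 1413657) = 6935632/3 + (½)*(1/1197)*(1/1181)*1414833 = 6935632/3 + 67373/134634 = 103752453423/44878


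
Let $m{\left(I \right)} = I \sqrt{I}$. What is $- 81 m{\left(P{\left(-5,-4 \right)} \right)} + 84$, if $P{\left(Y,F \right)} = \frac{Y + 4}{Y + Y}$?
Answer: $84 - \frac{81 \sqrt{10}}{100} \approx 81.439$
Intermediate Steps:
$P{\left(Y,F \right)} = \frac{4 + Y}{2 Y}$
$m{\left(I \right)} = I^{\frac{3}{2}}$
$- 81 m{\left(P{\left(-5,-4 \right)} \right)} + 84 = - 81 \left(\frac{4 - 5}{2 \left(-5\right)}\right)^{\frac{3}{2}} + 84 = - 81 \left(\frac{1}{2} \left(- \frac{1}{5}\right) \left(-1\right)\right)^{\frac{3}{2}} + 84 = - \frac{81}{10 \sqrt{10}} + 84 = - 81 \frac{\sqrt{10}}{100} + 84 = - \frac{81 \sqrt{10}}{100} + 84 = 84 - \frac{81 \sqrt{10}}{100}$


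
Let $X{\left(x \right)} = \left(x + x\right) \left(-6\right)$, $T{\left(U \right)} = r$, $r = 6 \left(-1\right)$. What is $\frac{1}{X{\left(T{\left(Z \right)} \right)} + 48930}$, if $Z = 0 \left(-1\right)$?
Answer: $\frac{1}{49002} \approx 2.0407 \cdot 10^{-5}$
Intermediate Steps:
$r = -6$
$Z = 0$
$T{\left(U \right)} = -6$
$X{\left(x \right)} = - 12 x$ ($X{\left(x \right)} = 2 x \left(-6\right) = - 12 x$)
$\frac{1}{X{\left(T{\left(Z \right)} \right)} + 48930} = \frac{1}{\left(-12\right) \left(-6\right) + 48930} = \frac{1}{72 + 48930} = \frac{1}{49002}$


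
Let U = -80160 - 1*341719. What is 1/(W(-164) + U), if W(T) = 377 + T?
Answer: -1/421666 ≈ -2.3715e-6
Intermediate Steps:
U = -421879 (U = -80160 - 341719 = -421879)
1/(W(-164) + U) = 1/((377 - 164) - 421879) = 1/(213 - 421879) = 1/(-421666) = -1/421666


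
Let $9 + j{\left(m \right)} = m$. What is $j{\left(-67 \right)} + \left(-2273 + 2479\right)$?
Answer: $130$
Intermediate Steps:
$j{\left(m \right)} = -9 + m$
$j{\left(-67 \right)} + \left(-2273 + 2479\right) = \left(-9 - 67\right) + \left(-2273 + 2479\right) = -76 + 206 = 130$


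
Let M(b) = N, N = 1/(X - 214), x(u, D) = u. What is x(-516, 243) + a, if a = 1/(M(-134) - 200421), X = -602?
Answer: -84388465908/163543537 ≈ -516.00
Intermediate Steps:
N = -1/816 (N = 1/(-602 - 214) = 1/(-816) = -1/816 ≈ -0.0012255)
M(b) = -1/816
a = -816/163543537 (a = 1/(-1/816 - 200421) = 1/(-163543537/816) = -816/163543537 ≈ -4.9895e-6)
x(-516, 243) + a = -516 - 816/163543537 = -84388465908/163543537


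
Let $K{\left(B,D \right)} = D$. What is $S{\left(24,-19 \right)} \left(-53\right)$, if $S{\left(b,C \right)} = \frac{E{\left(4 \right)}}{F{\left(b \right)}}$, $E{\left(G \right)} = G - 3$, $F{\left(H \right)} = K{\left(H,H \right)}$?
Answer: $- \frac{53}{24} \approx -2.2083$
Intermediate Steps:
$F{\left(H \right)} = H$
$E{\left(G \right)} = -3 + G$ ($E{\left(G \right)} = G - 3 = -3 + G$)
$S{\left(b,C \right)} = \frac{1}{b}$ ($S{\left(b,C \right)} = \frac{-3 + 4}{b} = 1 \frac{1}{b} = \frac{1}{b}$)
$S{\left(24,-19 \right)} \left(-53\right) = \frac{1}{24} \left(-53\right) = - \frac{53}{24}$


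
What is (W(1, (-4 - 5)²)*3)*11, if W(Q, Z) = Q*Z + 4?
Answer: 2805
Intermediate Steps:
W(Q, Z) = 4 + Q*Z
(W(1, (-4 - 5)²)*3)*11 = ((4 + 1*(-4 - 5)²)*3)*11 = ((4 + 1*(-9)²)*3)*11 = ((4 + 1*81)*3)*11 = ((4 + 81)*3)*11 = (85*3)*11 = 255*11 = 2805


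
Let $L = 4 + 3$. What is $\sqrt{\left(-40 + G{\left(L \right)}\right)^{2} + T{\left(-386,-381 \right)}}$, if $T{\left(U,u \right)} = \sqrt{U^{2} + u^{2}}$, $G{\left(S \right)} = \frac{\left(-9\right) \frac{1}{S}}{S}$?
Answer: $\frac{\sqrt{3876961 + 2401 \sqrt{294157}}}{49} \approx 46.444$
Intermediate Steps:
$L = 7$
$G{\left(S \right)} = - \frac{9}{S^{2}}$
$\sqrt{\left(-40 + G{\left(L \right)}\right)^{2} + T{\left(-386,-381 \right)}} = \sqrt{\left(-40 - \frac{9}{49}\right)^{2} + \sqrt{\left(-386\right)^{2} + \left(-381\right)^{2}}} = \sqrt{\left(-40 - \frac{9}{49}\right)^{2} + \sqrt{148996 + 145161}} = \sqrt{\left(-40 - \frac{9}{49}\right)^{2} + \sqrt{294157}} = \sqrt{\left(- \frac{1969}{49}\right)^{2} + \sqrt{294157}} = \sqrt{\frac{3876961}{2401} + \sqrt{294157}}$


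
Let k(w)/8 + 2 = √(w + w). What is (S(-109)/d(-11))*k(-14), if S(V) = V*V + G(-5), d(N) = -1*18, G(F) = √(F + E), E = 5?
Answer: 95048/9 - 95048*I*√7/9 ≈ 10561.0 - 27942.0*I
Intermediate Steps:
G(F) = √(5 + F) (G(F) = √(F + 5) = √(5 + F))
k(w) = -16 + 8*√2*√w (k(w) = -16 + 8*√(w + w) = -16 + 8*√(2*w) = -16 + 8*(√2*√w) = -16 + 8*√2*√w)
d(N) = -18
S(V) = V² (S(V) = V*V + √(5 - 5) = V² + √0 = V² + 0 = V²)
(S(-109)/d(-11))*k(-14) = ((-109)²/(-18))*(-16 + 8*√2*√(-14)) = (11881*(-1/18))*(-16 + 8*√2*(I*√14)) = -11881*(-16 + 16*I*√7)/18 = 95048/9 - 95048*I*√7/9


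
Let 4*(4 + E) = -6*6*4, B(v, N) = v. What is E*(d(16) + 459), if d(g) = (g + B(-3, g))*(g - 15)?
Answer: -18880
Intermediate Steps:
d(g) = (-15 + g)*(-3 + g) (d(g) = (g - 3)*(g - 15) = (-3 + g)*(-15 + g) = (-15 + g)*(-3 + g))
E = -40 (E = -4 + (-6*6*4)/4 = -4 + (-36*4)/4 = -4 + (1/4)*(-144) = -4 - 36 = -40)
E*(d(16) + 459) = -40*((45 + 16**2 - 18*16) + 459) = -40*((45 + 256 - 288) + 459) = -40*(13 + 459) = -40*472 = -18880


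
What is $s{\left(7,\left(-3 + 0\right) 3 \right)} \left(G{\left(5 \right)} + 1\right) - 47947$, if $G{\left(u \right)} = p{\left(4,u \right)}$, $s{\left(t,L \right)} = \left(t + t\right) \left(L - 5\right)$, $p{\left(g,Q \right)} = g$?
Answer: $-48927$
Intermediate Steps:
$s{\left(t,L \right)} = 2 t \left(-5 + L\right)$
$G{\left(u \right)} = 4$
$s{\left(7,\left(-3 + 0\right) 3 \right)} \left(G{\left(5 \right)} + 1\right) - 47947 = 2 \cdot 7 \left(-5 + \left(-3 + 0\right) 3\right) \left(4 + 1\right) - 47947 = 2 \cdot 7 \left(-5 - 9\right) 5 - 47947 = 2 \cdot 7 \left(-14\right) 5 - 47947 = \left(-196\right) 5 - 47947 = -980 - 47947 = -48927$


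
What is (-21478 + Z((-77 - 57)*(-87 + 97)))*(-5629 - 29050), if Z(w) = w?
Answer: 791305422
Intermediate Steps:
(-21478 + Z((-77 - 57)*(-87 + 97)))*(-5629 - 29050) = (-21478 + (-77 - 57)*(-87 + 97))*(-5629 - 29050) = (-21478 - 134*10)*(-34679) = (-21478 - 1340)*(-34679) = -22818*(-34679) = 791305422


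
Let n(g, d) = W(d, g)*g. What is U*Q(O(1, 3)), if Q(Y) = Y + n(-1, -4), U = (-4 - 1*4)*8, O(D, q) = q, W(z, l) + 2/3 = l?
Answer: -896/3 ≈ -298.67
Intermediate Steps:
W(z, l) = -2/3 + l
n(g, d) = g*(-2/3 + g) (n(g, d) = (-2/3 + g)*g = g*(-2/3 + g))
U = -64 (U = (-4 - 4)*8 = -8*8 = -64)
Q(Y) = 5/3 + Y (Q(Y) = Y + (1/3)*(-1)*(-2 + 3*(-1)) = Y + (1/3)*(-1)*(-2 - 3) = Y + (1/3)*(-1)*(-5) = Y + 5/3 = 5/3 + Y)
U*Q(O(1, 3)) = -64*(5/3 + 3) = -64*14/3 = -896/3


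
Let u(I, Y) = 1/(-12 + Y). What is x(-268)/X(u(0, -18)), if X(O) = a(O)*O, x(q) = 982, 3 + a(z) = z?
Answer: 883800/91 ≈ 9712.1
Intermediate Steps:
a(z) = -3 + z
X(O) = O*(-3 + O) (X(O) = (-3 + O)*O = O*(-3 + O))
x(-268)/X(u(0, -18)) = 982/(((-3 + 1/(-12 - 18))/(-12 - 18))) = 982/(((-3 + 1/(-30))/(-30))) = 982/((-(-3 - 1/30)/30)) = 982/((-1/30*(-91/30))) = 982/(91/900) = 982*(900/91) = 883800/91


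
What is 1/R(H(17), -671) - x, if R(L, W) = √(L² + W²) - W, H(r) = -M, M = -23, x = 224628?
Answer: -118828883/529 + √450770/529 ≈ -2.2463e+5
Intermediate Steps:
H(r) = 23 (H(r) = -1*(-23) = 23)
1/R(H(17), -671) - x = 1/(√(23² + (-671)²) - 1*(-671)) - 1*224628 = 1/(√(529 + 450241) + 671) - 224628 = 1/(√450770 + 671) - 224628 = 1/(671 + √450770) - 224628 = -224628 + 1/(671 + √450770)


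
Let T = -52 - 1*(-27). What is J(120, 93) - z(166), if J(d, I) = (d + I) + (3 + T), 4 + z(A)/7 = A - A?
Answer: 219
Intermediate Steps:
z(A) = -28 (z(A) = -28 + 7*(A - A) = -28 + 7*0 = -28 + 0 = -28)
T = -25 (T = -52 + 27 = -25)
J(d, I) = -22 + I + d (J(d, I) = (d + I) + (3 - 25) = (I + d) - 22 = -22 + I + d)
J(120, 93) - z(166) = (-22 + 93 + 120) - 1*(-28) = 191 + 28 = 219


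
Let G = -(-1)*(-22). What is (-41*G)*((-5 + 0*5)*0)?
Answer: 0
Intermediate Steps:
G = -22 (G = -1*22 = -22)
(-41*G)*((-5 + 0*5)*0) = (-41*(-22))*((-5 + 0*5)*0) = 902*((-5 + 0)*0) = 902*(-5*0) = 902*0 = 0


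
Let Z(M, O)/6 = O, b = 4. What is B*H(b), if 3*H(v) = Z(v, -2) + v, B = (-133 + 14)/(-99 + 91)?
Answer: -119/3 ≈ -39.667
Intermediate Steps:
Z(M, O) = 6*O
B = 119/8 (B = -119/(-8) = -119*(-⅛) = 119/8 ≈ 14.875)
H(v) = -4 + v/3 (H(v) = (6*(-2) + v)/3 = (-12 + v)/3 = -4 + v/3)
B*H(b) = 119*(-4 + (⅓)*4)/8 = 119*(-4 + 4/3)/8 = (119/8)*(-8/3) = -119/3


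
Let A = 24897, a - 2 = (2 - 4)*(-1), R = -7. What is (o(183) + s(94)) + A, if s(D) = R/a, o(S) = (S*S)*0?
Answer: 99581/4 ≈ 24895.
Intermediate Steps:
a = 4 (a = 2 + (2 - 4)*(-1) = 2 - 2*(-1) = 2 + 2 = 4)
o(S) = 0 (o(S) = S²*0 = 0)
s(D) = -7/4
(o(183) + s(94)) + A = (0 - 7/4) + 24897 = -7/4 + 24897 = 99581/4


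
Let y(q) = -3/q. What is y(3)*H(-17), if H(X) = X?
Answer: 17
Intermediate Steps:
y(3)*H(-17) = -3/3*(-17) = -3*⅓*(-17) = -1*(-17) = 17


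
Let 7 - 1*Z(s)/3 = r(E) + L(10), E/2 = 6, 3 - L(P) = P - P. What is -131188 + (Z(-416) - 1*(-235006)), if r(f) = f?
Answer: 103794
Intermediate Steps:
L(P) = 3 (L(P) = 3 - (P - P) = 3 - 1*0 = 3 + 0 = 3)
E = 12 (E = 2*6 = 12)
Z(s) = -24 (Z(s) = 21 - 3*(12 + 3) = 21 - 3*15 = 21 - 45 = -24)
-131188 + (Z(-416) - 1*(-235006)) = -131188 + (-24 - 1*(-235006)) = -131188 + (-24 + 235006) = -131188 + 234982 = 103794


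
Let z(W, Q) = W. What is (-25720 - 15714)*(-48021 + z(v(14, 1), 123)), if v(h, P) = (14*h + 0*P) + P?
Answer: 1981539616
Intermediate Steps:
v(h, P) = P + 14*h (v(h, P) = (14*h + 0) + P = 14*h + P = P + 14*h)
(-25720 - 15714)*(-48021 + z(v(14, 1), 123)) = (-25720 - 15714)*(-48021 + (1 + 14*14)) = -41434*(-48021 + (1 + 196)) = -41434*(-48021 + 197) = -41434*(-47824) = 1981539616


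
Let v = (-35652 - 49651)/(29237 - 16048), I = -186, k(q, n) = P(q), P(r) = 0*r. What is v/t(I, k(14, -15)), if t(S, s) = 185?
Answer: -85303/2439965 ≈ -0.034961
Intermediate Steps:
P(r) = 0
k(q, n) = 0
v = -85303/13189 ≈ -6.4677
v/t(I, k(14, -15)) = -85303/13189/185 = -85303/13189*1/185 = -85303/2439965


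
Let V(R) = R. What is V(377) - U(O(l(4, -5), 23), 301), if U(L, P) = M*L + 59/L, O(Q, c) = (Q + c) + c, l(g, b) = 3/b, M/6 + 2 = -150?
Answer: 47420868/1135 ≈ 41781.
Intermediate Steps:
M = -912 (M = -12 + 6*(-150) = -12 - 900 = -912)
O(Q, c) = Q + 2*c
U(L, P) = -912*L + 59/L
V(377) - U(O(l(4, -5), 23), 301) = 377 - (-912*(3/(-5) + 2*23) + 59/(3/(-5) + 2*23)) = 377 - (-912*(3*(-⅕) + 46) + 59/(3*(-⅕) + 46)) = 377 - (-912*(-⅗ + 46) + 59/(-⅗ + 46)) = 377 - (-912*227/5 + 59/(227/5)) = 377 - (-207024/5 + 59*(5/227)) = 377 - (-207024/5 + 295/227) = 377 - 1*(-46992973/1135) = 377 + 46992973/1135 = 47420868/1135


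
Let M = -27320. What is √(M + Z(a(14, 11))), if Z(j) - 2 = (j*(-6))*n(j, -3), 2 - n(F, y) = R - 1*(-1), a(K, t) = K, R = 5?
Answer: 3*I*√2998 ≈ 164.26*I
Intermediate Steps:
n(F, y) = -4 (n(F, y) = 2 - (5 - 1*(-1)) = 2 - (5 + 1) = 2 - 1*6 = 2 - 6 = -4)
Z(j) = 2 + 24*j (Z(j) = 2 + (j*(-6))*(-4) = 2 - 6*j*(-4) = 2 + 24*j)
√(M + Z(a(14, 11))) = √(-27320 + (2 + 24*14)) = √(-27320 + (2 + 336)) = √(-27320 + 338) = √(-26982) = 3*I*√2998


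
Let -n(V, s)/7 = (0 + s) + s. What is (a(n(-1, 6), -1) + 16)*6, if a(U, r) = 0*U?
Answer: 96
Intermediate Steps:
n(V, s) = -14*s (n(V, s) = -7*((0 + s) + s) = -7*(s + s) = -14*s)
a(U, r) = 0
(a(n(-1, 6), -1) + 16)*6 = (0 + 16)*6 = 16*6 = 96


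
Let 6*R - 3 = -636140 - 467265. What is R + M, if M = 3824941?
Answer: 10923122/3 ≈ 3.6410e+6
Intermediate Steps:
R = -551701/3 (R = ½ + (-636140 - 467265)/6 = ½ + (⅙)*(-1103405) = ½ - 1103405/6 = -551701/3 ≈ -1.8390e+5)
R + M = -551701/3 + 3824941 = 10923122/3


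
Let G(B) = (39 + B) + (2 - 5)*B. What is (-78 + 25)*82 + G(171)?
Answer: -4649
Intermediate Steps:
G(B) = 39 - 2*B (G(B) = (39 + B) - 3*B = 39 - 2*B)
(-78 + 25)*82 + G(171) = (-78 + 25)*82 + (39 - 2*171) = -53*82 + (39 - 342) = -4346 - 303 = -4649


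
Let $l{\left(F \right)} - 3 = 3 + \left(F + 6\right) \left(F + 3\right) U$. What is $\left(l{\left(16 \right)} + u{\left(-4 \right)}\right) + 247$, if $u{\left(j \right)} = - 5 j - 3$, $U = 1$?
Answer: $688$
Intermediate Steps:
$u{\left(j \right)} = -3 - 5 j$
$l{\left(F \right)} = 6 + \left(3 + F\right) \left(6 + F\right)$ ($l{\left(F \right)} = 3 + \left(3 + \left(F + 6\right) \left(F + 3\right) 1\right) = 3 + \left(3 + \left(6 + F\right) \left(3 + F\right) 1\right) = 3 + \left(3 + \left(3 + F\right) \left(6 + F\right) 1\right) = 3 + \left(3 + \left(3 + F\right) \left(6 + F\right)\right) = 6 + \left(3 + F\right) \left(6 + F\right)$)
$\left(l{\left(16 \right)} + u{\left(-4 \right)}\right) + 247 = \left(\left(24 + 16^{2} + 9 \cdot 16\right) - -17\right) + 247 = \left(\left(24 + 256 + 144\right) + \left(-3 + 20\right)\right) + 247 = \left(424 + 17\right) + 247 = 441 + 247 = 688$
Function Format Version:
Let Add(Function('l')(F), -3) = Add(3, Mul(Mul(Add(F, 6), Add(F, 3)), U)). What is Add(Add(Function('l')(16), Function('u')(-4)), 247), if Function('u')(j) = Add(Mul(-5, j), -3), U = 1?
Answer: 688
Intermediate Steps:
Function('u')(j) = Add(-3, Mul(-5, j))
Function('l')(F) = Add(6, Mul(Add(3, F), Add(6, F))) (Function('l')(F) = Add(3, Add(3, Mul(Mul(Add(F, 6), Add(F, 3)), 1))) = Add(3, Add(3, Mul(Mul(Add(6, F), Add(3, F)), 1))) = Add(3, Add(3, Mul(Mul(Add(3, F), Add(6, F)), 1))) = Add(3, Add(3, Mul(Add(3, F), Add(6, F)))) = Add(6, Mul(Add(3, F), Add(6, F))))
Add(Add(Function('l')(16), Function('u')(-4)), 247) = Add(Add(Add(24, Pow(16, 2), Mul(9, 16)), Add(-3, Mul(-5, -4))), 247) = Add(Add(Add(24, 256, 144), Add(-3, 20)), 247) = Add(Add(424, 17), 247) = Add(441, 247) = 688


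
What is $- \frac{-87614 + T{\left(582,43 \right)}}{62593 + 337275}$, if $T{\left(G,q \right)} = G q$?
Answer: $\frac{15647}{99967} \approx 0.15652$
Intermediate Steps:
$- \frac{-87614 + T{\left(582,43 \right)}}{62593 + 337275} = - \frac{-87614 + 582 \cdot 43}{62593 + 337275} = - \frac{-87614 + 25026}{399868} = - \frac{-62588}{399868} = \left(-1\right) \left(- \frac{15647}{99967}\right) = \frac{15647}{99967}$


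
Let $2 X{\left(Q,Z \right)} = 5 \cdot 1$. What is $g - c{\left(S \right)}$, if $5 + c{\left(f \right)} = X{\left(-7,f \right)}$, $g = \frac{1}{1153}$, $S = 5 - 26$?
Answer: $\frac{5767}{2306} \approx 2.5009$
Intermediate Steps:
$X{\left(Q,Z \right)} = \frac{5}{2}$ ($X{\left(Q,Z \right)} = \frac{5 \cdot 1}{2} = \frac{1}{2} \cdot 5 = \frac{5}{2}$)
$S = -21$ ($S = 5 - 26 = -21$)
$g = \frac{1}{1153} \approx 0.0008673$
$c{\left(f \right)} = - \frac{5}{2}$ ($c{\left(f \right)} = -5 + \frac{5}{2} = - \frac{5}{2}$)
$g - c{\left(S \right)} = \frac{1}{1153} - - \frac{5}{2} = \frac{1}{1153} + \frac{5}{2} = \frac{5767}{2306}$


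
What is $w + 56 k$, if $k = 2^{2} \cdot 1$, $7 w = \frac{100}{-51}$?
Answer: $\frac{79868}{357} \approx 223.72$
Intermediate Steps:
$w = - \frac{100}{357}$ ($w = \frac{100 \frac{1}{-51}}{7} = \frac{100 \left(- \frac{1}{51}\right)}{7} = \frac{1}{7} \left(- \frac{100}{51}\right) = - \frac{100}{357} \approx -0.28011$)
$k = 4$ ($k = 4 \cdot 1 = 4$)
$w + 56 k = - \frac{100}{357} + 56 \cdot 4 = - \frac{100}{357} + 224 = \frac{79868}{357}$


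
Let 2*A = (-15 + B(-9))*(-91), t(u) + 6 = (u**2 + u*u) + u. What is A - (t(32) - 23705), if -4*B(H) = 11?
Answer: 179509/8 ≈ 22439.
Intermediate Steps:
B(H) = -11/4 (B(H) = -1/4*11 = -11/4)
t(u) = -6 + u + 2*u**2 (t(u) = -6 + ((u**2 + u*u) + u) = -6 + ((u**2 + u**2) + u) = -6 + (2*u**2 + u) = -6 + (u + 2*u**2) = -6 + u + 2*u**2)
A = 6461/8 (A = ((-15 - 11/4)*(-91))/2 = (-71/4*(-91))/2 = (1/2)*(6461/4) = 6461/8 ≈ 807.63)
A - (t(32) - 23705) = 6461/8 - ((-6 + 32 + 2*32**2) - 23705) = 6461/8 - ((-6 + 32 + 2*1024) - 23705) = 6461/8 - ((-6 + 32 + 2048) - 23705) = 6461/8 - (2074 - 23705) = 6461/8 - 1*(-21631) = 6461/8 + 21631 = 179509/8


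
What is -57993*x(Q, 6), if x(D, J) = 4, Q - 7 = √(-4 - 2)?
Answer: -231972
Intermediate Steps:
Q = 7 + I*√6 (Q = 7 + √(-4 - 2) = 7 + √(-6) = 7 + I*√6 ≈ 7.0 + 2.4495*I)
-57993*x(Q, 6) = -57993*4 = -231972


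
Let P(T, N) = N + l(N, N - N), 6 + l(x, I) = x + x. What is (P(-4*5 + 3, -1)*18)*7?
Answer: -1134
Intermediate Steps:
l(x, I) = -6 + 2*x (l(x, I) = -6 + (x + x) = -6 + 2*x)
P(T, N) = -6 + 3*N (P(T, N) = N + (-6 + 2*N) = -6 + 3*N)
(P(-4*5 + 3, -1)*18)*7 = ((-6 + 3*(-1))*18)*7 = ((-6 - 3)*18)*7 = -9*18*7 = -162*7 = -1134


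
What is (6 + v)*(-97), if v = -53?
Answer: 4559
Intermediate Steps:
(6 + v)*(-97) = (6 - 53)*(-97) = -47*(-97) = 4559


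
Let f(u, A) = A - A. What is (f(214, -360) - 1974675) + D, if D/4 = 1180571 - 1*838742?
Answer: -607359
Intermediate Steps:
f(u, A) = 0
D = 1367316 (D = 4*(1180571 - 1*838742) = 4*(1180571 - 838742) = 4*341829 = 1367316)
(f(214, -360) - 1974675) + D = (0 - 1974675) + 1367316 = -1974675 + 1367316 = -607359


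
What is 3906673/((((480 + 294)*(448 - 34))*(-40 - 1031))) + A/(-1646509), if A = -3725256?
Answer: 1272026894706179/565060411736604 ≈ 2.2511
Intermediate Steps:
3906673/((((480 + 294)*(448 - 34))*(-40 - 1031))) + A/(-1646509) = 3906673/((((480 + 294)*(448 - 34))*(-40 - 1031))) - 3725256/(-1646509) = 3906673/(((774*414)*(-1071))) - 3725256*(-1/1646509) = 3906673/((320436*(-1071))) + 3725256/1646509 = 3906673/(-343186956) + 3725256/1646509 = 3906673*(-1/343186956) + 3725256/1646509 = -3906673/343186956 + 3725256/1646509 = 1272026894706179/565060411736604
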